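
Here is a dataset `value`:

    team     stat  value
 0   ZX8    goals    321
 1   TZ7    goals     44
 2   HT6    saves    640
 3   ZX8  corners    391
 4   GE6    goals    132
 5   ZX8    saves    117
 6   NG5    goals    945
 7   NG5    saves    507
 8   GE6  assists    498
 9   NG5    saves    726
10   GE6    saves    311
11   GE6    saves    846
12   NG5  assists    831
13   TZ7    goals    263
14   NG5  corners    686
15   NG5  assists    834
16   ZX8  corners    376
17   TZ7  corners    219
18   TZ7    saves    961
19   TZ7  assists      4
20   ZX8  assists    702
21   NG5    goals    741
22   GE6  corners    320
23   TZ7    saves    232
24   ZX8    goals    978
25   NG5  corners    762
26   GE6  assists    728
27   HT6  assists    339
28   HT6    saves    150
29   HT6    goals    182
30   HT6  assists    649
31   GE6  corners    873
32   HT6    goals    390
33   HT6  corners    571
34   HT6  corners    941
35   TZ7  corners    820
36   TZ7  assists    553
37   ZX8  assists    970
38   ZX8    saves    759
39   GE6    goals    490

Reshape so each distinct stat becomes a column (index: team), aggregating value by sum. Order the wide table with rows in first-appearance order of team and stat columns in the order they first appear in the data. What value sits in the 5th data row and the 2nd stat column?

1233

With rows in first-appearance order of team, row 5 is team=NG5. stat columns in first-appearance order: goals, saves, corners, assists; column 2 is saves.
Long rows with team=NG5, stat=saves: 507 + 726 = 1233.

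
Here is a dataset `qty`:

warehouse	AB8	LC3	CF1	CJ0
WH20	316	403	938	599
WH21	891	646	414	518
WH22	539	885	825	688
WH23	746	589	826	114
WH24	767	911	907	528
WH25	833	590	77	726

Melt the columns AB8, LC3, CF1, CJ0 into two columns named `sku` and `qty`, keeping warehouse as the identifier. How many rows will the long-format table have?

6 warehouse values × 4 melted columns = 24 rows.

24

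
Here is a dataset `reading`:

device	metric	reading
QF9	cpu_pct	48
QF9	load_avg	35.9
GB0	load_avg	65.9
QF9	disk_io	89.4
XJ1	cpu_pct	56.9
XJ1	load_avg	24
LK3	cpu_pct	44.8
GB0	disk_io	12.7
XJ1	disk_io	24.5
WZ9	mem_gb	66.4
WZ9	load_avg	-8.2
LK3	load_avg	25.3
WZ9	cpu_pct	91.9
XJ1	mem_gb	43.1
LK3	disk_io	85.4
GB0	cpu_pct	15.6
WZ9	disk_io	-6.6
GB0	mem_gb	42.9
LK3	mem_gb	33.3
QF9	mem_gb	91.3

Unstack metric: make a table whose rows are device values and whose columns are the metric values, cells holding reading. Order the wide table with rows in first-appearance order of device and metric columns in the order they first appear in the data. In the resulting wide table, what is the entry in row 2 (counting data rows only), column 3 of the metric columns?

12.7

With rows in first-appearance order of device, row 2 is device=GB0. metric columns in first-appearance order: cpu_pct, load_avg, disk_io, mem_gb; column 3 is disk_io.
Long rows with device=GB0, metric=disk_io: reading = 12.7.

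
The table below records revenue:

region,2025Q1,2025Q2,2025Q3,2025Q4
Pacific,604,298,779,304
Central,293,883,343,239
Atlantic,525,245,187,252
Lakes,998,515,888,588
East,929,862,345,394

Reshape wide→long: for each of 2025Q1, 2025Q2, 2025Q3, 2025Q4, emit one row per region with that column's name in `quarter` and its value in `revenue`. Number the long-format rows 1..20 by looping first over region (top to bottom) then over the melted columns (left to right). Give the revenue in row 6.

883

20 rows total (5 × 4). Row 6: index ⌊(6-1)/4⌋ = 1 into region → Central; (6-1) mod 4 = 1 into the melted columns → 2025Q2.
So row 6 is (Central, 2025Q2, 883); revenue = 883.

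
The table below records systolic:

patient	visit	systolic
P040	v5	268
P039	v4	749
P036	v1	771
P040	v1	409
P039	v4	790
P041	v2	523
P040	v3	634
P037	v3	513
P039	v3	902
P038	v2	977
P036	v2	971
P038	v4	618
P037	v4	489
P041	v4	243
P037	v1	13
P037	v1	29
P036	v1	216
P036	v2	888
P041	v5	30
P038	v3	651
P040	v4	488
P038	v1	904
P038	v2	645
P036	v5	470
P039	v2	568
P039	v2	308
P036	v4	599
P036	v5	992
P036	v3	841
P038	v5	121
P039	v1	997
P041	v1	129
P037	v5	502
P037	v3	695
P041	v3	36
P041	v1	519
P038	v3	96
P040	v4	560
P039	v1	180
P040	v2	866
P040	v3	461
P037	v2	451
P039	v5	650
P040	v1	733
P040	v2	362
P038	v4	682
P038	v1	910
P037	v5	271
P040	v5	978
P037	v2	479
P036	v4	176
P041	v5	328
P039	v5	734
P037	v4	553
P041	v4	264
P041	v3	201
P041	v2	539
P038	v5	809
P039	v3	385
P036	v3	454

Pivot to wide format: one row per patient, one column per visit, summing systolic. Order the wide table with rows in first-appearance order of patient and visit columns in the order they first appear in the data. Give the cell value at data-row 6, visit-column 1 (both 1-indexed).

With rows in first-appearance order of patient, row 6 is patient=P038. visit columns in first-appearance order: v5, v4, v1, v2, v3; column 1 is v5.
Long rows with patient=P038, visit=v5: 121 + 809 = 930.

930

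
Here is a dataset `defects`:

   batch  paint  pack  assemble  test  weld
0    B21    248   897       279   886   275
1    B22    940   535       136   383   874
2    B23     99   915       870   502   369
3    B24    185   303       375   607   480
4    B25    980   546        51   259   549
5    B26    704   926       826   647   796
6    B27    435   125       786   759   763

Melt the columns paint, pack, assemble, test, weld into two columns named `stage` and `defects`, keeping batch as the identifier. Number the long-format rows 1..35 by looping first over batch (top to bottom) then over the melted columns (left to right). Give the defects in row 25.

549

35 rows total (7 × 5). Row 25: index ⌊(25-1)/5⌋ = 4 into batch → B25; (25-1) mod 5 = 4 into the melted columns → weld.
So row 25 is (B25, weld, 549); defects = 549.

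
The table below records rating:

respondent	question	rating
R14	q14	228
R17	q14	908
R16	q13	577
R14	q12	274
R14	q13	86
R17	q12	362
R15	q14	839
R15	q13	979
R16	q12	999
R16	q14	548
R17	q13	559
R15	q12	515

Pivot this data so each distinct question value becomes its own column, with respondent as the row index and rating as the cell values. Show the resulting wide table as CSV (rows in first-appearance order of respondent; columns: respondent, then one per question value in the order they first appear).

Columns: respondent plus the 3 distinct question values (q14, q13, q12).
For example, row R14 column q14 takes rating=228 from the long row (R14, q14).

respondent,q14,q13,q12
R14,228,86,274
R17,908,559,362
R16,548,577,999
R15,839,979,515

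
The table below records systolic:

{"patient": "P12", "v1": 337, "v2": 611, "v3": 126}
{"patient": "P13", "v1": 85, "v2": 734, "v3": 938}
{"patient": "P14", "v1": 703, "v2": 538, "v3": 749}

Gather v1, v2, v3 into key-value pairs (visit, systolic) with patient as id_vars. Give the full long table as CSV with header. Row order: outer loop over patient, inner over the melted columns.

Each (patient, column) pair becomes one row: 3 × 3 = 9 rows.
For example, (P12, v1) → systolic=337.

patient,visit,systolic
P12,v1,337
P12,v2,611
P12,v3,126
P13,v1,85
P13,v2,734
P13,v3,938
P14,v1,703
P14,v2,538
P14,v3,749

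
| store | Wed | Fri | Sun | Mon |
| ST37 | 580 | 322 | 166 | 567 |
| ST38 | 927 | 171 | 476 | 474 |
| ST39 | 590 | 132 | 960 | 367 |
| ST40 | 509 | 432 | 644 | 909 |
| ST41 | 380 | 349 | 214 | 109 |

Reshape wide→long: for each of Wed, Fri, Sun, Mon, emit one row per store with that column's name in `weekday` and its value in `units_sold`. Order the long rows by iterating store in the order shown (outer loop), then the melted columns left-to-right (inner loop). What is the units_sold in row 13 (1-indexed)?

509

20 rows total (5 × 4). Row 13: index ⌊(13-1)/4⌋ = 3 into store → ST40; (13-1) mod 4 = 0 into the melted columns → Wed.
So row 13 is (ST40, Wed, 509); units_sold = 509.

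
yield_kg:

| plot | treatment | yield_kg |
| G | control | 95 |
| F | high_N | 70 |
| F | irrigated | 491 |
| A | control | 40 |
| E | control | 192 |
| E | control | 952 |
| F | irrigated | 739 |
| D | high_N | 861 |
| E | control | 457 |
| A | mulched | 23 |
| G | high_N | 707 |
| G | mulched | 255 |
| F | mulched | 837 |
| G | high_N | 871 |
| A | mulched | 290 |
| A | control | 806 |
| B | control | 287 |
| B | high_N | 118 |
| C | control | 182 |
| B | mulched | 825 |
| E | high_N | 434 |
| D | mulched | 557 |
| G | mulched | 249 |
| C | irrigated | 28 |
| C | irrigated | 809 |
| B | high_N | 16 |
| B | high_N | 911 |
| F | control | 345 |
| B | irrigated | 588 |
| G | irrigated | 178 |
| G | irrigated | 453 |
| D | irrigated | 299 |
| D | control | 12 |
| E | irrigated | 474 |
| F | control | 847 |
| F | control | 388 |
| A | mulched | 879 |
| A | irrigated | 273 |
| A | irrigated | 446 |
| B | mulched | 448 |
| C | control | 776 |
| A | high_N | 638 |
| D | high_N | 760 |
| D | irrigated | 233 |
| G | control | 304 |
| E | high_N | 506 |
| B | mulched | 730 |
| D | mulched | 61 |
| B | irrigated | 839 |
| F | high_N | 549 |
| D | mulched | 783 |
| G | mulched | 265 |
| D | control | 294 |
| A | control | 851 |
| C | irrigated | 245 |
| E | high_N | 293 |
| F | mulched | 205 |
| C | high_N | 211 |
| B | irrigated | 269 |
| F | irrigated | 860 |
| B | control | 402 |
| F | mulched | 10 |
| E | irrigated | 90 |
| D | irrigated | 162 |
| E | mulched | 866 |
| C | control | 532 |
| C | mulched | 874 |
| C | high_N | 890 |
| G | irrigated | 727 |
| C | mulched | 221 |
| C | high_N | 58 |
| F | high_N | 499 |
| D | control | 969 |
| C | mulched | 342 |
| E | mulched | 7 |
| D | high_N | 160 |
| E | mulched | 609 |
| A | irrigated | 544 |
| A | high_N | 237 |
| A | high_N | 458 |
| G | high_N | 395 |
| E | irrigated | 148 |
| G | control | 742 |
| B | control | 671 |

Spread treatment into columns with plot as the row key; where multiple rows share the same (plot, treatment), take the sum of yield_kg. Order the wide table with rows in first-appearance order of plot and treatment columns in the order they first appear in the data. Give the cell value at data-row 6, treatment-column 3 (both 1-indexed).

With rows in first-appearance order of plot, row 6 is plot=B. treatment columns in first-appearance order: control, high_N, irrigated, mulched; column 3 is irrigated.
Long rows with plot=B, treatment=irrigated: 588 + 839 + 269 = 1696.

1696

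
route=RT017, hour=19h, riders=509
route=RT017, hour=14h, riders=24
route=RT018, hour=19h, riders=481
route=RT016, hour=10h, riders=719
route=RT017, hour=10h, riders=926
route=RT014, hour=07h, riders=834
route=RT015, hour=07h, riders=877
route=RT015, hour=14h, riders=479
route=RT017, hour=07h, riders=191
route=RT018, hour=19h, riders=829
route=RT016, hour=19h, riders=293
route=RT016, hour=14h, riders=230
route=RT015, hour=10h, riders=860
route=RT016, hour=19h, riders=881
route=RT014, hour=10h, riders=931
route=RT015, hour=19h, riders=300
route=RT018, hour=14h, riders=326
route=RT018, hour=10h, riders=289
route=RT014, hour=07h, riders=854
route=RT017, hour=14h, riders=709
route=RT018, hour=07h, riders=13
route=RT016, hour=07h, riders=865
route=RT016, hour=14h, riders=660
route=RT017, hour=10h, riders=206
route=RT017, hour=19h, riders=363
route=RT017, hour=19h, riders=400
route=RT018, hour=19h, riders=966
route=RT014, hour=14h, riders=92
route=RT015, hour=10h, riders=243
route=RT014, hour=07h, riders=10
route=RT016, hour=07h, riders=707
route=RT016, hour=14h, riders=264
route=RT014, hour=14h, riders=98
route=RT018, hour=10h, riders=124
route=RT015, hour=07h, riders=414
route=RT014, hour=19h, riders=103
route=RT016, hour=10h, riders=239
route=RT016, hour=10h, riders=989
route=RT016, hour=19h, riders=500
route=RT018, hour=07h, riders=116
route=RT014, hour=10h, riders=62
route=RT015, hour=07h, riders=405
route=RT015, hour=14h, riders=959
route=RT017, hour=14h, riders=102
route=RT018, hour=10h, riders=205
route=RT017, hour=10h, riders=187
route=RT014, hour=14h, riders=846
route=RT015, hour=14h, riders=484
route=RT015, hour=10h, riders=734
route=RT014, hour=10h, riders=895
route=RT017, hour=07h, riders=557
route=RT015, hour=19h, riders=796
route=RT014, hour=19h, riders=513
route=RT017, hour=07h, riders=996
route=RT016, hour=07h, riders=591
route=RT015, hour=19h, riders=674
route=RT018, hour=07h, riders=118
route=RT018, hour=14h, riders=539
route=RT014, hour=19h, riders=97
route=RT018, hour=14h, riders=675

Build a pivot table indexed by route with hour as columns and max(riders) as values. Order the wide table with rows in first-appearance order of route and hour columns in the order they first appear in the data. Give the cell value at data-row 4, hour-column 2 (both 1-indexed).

With rows in first-appearance order of route, row 4 is route=RT014. hour columns in first-appearance order: 19h, 14h, 10h, 07h; column 2 is 14h.
Long rows with route=RT014, hour=14h: max(92, 98, 846) = 846.

846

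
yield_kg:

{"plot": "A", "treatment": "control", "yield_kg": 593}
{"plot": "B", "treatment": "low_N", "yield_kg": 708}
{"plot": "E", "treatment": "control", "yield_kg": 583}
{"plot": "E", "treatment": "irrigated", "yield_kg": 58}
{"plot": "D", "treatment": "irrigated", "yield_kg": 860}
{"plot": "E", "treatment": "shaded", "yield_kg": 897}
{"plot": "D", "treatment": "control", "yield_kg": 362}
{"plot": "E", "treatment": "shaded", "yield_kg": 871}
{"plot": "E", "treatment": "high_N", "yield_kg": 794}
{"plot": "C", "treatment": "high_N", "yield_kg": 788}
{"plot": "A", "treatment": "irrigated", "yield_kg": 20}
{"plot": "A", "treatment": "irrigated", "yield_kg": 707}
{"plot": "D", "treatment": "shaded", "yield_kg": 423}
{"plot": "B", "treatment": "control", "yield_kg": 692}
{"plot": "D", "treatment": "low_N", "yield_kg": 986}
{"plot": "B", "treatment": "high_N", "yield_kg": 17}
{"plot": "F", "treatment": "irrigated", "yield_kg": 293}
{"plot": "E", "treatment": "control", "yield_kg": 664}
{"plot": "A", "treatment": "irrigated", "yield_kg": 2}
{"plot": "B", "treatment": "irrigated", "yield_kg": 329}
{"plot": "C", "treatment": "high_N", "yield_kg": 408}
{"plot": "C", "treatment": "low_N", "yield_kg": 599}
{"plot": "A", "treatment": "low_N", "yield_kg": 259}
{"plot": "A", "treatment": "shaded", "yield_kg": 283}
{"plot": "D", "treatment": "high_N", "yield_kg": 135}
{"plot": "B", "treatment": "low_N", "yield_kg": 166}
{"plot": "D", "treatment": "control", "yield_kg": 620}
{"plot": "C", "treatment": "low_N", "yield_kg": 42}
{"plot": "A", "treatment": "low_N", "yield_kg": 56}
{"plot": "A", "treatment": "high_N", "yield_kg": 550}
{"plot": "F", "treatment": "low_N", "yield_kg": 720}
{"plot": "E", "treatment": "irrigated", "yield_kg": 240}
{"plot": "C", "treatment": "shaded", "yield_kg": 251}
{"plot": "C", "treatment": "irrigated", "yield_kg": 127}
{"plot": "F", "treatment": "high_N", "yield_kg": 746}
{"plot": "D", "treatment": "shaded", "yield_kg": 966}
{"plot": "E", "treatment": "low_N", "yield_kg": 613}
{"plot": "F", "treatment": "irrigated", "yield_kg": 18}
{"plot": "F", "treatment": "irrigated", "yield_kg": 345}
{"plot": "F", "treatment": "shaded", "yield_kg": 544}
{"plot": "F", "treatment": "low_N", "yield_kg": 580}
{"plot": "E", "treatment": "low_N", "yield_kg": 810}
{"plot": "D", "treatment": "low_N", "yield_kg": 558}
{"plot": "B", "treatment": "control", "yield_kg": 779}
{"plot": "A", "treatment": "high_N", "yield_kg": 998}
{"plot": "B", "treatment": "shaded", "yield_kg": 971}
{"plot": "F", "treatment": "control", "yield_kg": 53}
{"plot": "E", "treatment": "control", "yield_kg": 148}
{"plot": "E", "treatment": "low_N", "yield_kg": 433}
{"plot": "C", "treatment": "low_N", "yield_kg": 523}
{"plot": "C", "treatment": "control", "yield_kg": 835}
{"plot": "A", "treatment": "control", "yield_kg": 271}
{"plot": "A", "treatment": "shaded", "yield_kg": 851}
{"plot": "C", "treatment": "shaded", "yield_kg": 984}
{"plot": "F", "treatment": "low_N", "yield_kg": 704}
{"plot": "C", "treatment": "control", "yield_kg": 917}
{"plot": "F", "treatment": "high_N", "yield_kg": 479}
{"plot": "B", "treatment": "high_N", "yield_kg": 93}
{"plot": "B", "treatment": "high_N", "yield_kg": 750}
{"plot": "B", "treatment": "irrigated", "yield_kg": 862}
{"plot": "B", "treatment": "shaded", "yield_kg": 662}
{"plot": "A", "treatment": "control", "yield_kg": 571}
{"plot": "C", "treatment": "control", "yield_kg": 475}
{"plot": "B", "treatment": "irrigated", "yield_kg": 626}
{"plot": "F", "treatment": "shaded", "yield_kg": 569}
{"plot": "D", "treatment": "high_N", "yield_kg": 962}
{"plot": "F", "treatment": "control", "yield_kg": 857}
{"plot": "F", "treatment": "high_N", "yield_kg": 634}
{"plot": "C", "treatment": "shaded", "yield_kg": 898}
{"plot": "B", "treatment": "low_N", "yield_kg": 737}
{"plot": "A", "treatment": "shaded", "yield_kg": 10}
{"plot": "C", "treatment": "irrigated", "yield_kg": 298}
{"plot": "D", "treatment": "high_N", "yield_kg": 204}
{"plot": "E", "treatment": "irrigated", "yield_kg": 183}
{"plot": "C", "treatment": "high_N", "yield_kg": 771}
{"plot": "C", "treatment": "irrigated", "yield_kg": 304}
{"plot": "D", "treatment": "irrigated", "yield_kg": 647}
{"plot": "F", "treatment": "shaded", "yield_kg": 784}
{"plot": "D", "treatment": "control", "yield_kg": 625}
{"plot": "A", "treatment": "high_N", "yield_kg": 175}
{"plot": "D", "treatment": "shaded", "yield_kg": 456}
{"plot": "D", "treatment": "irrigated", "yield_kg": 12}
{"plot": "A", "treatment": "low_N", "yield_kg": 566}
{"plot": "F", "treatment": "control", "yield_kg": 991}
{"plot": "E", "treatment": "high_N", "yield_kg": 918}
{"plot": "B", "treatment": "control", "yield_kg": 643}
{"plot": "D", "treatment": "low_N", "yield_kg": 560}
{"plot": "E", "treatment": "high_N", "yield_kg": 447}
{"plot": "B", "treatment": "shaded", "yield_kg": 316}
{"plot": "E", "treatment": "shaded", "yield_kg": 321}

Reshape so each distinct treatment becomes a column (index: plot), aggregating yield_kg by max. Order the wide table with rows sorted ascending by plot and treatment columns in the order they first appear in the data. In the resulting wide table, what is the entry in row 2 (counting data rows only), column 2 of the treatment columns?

737

With rows sorted ascending by plot, row 2 is plot=B. treatment columns in first-appearance order: control, low_N, irrigated, shaded, high_N; column 2 is low_N.
Long rows with plot=B, treatment=low_N: max(708, 166, 737) = 737.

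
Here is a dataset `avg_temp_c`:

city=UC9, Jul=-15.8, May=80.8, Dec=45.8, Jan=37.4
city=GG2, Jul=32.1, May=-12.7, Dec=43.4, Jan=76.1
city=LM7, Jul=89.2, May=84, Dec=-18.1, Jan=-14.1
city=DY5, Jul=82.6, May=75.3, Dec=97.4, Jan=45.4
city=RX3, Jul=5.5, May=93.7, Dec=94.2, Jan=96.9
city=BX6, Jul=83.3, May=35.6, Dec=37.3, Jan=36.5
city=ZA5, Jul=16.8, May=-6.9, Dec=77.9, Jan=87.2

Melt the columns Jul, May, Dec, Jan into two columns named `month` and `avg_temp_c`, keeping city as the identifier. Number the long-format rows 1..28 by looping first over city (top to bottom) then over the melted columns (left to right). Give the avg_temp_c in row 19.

94.2

28 rows total (7 × 4). Row 19: index ⌊(19-1)/4⌋ = 4 into city → RX3; (19-1) mod 4 = 2 into the melted columns → Dec.
So row 19 is (RX3, Dec, 94.2); avg_temp_c = 94.2.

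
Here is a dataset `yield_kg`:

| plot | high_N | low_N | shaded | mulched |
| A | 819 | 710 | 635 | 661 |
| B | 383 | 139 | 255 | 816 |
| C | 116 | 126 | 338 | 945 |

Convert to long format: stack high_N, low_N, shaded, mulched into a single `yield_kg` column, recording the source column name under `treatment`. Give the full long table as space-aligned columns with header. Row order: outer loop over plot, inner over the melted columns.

Each (plot, column) pair becomes one row: 3 × 4 = 12 rows.
For example, (A, high_N) → yield_kg=819.

plot  treatment  yield_kg
A     high_N     819     
A     low_N      710     
A     shaded     635     
A     mulched    661     
B     high_N     383     
B     low_N      139     
B     shaded     255     
B     mulched    816     
C     high_N     116     
C     low_N      126     
C     shaded     338     
C     mulched    945     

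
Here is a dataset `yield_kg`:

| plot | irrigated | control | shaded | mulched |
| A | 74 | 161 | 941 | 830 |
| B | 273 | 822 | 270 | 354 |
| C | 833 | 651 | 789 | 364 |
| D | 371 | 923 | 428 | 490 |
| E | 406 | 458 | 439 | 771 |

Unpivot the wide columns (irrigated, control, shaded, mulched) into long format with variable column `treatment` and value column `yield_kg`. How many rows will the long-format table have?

5 plot values × 4 melted columns = 20 rows.

20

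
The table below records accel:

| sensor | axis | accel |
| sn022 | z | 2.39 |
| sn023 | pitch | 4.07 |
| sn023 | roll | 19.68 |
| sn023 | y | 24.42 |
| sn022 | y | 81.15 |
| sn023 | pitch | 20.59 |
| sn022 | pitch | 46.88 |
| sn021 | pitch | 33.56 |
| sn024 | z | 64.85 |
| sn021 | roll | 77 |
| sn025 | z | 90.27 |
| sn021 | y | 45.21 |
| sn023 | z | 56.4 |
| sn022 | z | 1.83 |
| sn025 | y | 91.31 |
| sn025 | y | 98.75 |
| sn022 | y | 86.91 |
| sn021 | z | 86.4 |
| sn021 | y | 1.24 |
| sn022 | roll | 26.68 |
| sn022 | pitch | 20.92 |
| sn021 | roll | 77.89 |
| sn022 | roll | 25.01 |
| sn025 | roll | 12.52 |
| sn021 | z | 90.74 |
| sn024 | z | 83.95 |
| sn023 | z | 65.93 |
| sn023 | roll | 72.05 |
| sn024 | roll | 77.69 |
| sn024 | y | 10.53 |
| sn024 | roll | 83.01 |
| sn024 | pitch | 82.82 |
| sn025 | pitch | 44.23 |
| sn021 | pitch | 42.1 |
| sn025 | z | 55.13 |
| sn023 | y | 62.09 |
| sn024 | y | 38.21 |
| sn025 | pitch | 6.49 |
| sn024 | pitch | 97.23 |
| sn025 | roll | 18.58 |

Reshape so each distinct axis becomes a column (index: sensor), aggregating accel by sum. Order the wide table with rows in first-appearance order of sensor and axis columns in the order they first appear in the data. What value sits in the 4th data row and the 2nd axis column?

With rows in first-appearance order of sensor, row 4 is sensor=sn024. axis columns in first-appearance order: z, pitch, roll, y; column 2 is pitch.
Long rows with sensor=sn024, axis=pitch: 82.82 + 97.23 = 180.05.

180.05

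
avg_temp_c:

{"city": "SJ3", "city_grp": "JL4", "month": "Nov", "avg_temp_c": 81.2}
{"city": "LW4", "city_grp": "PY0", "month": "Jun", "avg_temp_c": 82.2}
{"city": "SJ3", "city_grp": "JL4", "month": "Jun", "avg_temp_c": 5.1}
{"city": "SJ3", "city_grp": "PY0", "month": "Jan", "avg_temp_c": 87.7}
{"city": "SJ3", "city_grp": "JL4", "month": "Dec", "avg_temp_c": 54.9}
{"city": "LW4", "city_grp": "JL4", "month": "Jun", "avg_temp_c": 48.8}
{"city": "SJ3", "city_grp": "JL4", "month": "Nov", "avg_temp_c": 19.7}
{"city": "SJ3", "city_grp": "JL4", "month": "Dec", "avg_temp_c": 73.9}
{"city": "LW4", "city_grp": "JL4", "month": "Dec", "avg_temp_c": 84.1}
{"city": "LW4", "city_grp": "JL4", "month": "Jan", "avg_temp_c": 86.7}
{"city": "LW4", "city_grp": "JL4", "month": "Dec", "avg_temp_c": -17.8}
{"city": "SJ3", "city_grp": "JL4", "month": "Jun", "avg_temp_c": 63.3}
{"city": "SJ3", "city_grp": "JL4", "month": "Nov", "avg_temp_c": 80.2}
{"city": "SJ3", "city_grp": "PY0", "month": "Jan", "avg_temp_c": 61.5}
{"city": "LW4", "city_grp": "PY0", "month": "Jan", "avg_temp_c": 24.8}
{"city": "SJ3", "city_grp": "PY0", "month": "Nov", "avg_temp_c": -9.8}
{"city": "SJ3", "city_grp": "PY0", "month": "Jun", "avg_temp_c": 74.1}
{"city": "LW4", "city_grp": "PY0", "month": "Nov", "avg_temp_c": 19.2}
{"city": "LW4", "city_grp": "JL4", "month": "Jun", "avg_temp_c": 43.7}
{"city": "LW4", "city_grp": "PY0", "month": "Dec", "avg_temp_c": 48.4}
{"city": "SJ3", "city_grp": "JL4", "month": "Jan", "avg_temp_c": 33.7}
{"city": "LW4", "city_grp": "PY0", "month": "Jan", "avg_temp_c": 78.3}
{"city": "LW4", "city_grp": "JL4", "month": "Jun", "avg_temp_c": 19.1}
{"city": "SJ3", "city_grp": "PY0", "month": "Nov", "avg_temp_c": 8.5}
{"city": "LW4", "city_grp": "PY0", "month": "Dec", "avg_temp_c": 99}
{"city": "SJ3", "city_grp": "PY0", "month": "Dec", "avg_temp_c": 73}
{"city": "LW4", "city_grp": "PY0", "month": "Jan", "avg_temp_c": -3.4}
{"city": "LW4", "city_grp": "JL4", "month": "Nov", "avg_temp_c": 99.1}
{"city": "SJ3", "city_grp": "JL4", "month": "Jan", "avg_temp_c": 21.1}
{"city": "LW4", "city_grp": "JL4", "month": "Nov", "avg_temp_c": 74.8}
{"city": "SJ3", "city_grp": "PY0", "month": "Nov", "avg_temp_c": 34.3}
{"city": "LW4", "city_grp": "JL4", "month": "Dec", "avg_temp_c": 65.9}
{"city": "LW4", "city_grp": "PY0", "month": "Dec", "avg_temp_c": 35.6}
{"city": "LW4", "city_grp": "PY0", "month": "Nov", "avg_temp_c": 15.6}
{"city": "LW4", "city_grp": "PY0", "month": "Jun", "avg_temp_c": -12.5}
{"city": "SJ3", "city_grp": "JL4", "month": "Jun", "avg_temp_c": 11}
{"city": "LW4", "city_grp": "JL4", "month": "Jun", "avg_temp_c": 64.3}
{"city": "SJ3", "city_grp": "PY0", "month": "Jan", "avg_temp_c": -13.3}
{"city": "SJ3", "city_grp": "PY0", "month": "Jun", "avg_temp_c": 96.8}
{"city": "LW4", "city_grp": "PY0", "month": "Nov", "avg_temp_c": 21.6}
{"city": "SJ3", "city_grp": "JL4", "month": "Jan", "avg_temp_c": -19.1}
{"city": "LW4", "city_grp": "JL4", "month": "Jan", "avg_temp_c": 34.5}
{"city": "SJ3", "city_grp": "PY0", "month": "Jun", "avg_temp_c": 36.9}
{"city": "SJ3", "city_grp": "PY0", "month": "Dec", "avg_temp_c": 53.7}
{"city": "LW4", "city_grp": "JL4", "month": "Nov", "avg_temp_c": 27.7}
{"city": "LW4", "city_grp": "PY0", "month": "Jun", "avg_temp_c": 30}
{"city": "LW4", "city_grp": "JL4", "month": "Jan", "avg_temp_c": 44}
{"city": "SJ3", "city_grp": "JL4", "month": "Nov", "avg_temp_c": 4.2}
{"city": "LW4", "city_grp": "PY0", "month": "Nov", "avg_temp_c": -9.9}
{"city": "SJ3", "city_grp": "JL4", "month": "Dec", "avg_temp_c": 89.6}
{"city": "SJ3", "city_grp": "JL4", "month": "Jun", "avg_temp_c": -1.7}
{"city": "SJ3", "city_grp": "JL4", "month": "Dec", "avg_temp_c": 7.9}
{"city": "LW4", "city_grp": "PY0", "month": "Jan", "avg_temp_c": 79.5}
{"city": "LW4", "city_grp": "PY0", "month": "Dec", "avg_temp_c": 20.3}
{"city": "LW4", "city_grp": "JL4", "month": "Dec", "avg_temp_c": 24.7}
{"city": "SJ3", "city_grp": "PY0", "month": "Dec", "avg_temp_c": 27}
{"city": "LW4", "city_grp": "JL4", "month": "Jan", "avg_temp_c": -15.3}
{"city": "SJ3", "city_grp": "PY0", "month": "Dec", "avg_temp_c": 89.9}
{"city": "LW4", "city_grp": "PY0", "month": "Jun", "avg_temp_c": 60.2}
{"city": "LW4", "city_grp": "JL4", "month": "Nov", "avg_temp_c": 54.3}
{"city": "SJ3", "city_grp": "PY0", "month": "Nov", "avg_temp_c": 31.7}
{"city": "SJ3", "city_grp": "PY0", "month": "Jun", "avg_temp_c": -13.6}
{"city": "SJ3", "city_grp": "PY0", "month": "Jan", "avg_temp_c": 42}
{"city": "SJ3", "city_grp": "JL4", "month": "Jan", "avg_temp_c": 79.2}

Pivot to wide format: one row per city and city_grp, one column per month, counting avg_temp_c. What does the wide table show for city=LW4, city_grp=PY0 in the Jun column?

Rows with city=LW4, city_grp=PY0 and month=Jun: avg_temp_c values are 82.2, -12.5, 30, 60.2.
4 rows match — count = 4.

4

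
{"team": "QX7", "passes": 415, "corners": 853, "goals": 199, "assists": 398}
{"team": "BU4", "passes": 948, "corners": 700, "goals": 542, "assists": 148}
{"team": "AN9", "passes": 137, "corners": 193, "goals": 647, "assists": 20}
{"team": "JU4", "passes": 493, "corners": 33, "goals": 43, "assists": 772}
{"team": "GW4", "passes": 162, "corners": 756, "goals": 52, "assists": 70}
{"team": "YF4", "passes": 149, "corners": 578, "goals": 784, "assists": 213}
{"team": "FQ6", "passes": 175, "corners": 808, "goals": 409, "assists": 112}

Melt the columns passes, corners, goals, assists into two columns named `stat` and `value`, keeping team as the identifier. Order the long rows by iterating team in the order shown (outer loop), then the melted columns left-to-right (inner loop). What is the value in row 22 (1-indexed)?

28 rows total (7 × 4). Row 22: index ⌊(22-1)/4⌋ = 5 into team → YF4; (22-1) mod 4 = 1 into the melted columns → corners.
So row 22 is (YF4, corners, 578); value = 578.

578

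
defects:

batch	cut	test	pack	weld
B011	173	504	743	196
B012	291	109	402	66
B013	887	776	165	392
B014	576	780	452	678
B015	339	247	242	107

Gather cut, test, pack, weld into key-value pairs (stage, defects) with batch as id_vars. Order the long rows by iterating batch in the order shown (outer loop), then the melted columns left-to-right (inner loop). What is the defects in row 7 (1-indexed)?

402

20 rows total (5 × 4). Row 7: index ⌊(7-1)/4⌋ = 1 into batch → B012; (7-1) mod 4 = 2 into the melted columns → pack.
So row 7 is (B012, pack, 402); defects = 402.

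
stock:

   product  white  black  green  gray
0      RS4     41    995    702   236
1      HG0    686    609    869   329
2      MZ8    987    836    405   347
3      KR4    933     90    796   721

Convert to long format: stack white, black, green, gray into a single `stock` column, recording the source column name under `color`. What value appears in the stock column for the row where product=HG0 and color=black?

Unpivoting turns each (product, wide-column) pair into one long row.
The wide cell at row HG0, column black holds 609, so the long row (HG0, black) has stock=609.

609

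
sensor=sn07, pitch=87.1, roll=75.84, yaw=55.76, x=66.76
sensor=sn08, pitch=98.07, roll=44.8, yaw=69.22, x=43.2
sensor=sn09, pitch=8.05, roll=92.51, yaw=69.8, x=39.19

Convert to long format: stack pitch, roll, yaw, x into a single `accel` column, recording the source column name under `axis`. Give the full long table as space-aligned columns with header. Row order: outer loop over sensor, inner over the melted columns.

Each (sensor, column) pair becomes one row: 3 × 4 = 12 rows.
For example, (sn07, pitch) → accel=87.1.

sensor  axis   accel
sn07    pitch  87.1 
sn07    roll   75.84
sn07    yaw    55.76
sn07    x      66.76
sn08    pitch  98.07
sn08    roll   44.8 
sn08    yaw    69.22
sn08    x      43.2 
sn09    pitch  8.05 
sn09    roll   92.51
sn09    yaw    69.8 
sn09    x      39.19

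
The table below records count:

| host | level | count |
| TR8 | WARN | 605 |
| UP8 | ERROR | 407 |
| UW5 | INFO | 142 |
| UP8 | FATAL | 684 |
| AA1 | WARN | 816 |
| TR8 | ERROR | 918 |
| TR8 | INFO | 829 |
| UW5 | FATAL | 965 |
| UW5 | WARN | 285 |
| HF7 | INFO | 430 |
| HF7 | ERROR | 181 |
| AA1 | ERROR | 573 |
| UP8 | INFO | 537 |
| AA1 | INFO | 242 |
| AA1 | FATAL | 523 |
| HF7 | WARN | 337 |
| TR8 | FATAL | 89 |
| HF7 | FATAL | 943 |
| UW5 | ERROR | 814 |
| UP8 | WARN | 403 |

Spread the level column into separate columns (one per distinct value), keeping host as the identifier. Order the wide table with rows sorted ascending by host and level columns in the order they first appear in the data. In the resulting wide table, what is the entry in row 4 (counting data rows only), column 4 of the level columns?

684

With rows sorted ascending by host, row 4 is host=UP8. level columns in first-appearance order: WARN, ERROR, INFO, FATAL; column 4 is FATAL.
Long rows with host=UP8, level=FATAL: count = 684.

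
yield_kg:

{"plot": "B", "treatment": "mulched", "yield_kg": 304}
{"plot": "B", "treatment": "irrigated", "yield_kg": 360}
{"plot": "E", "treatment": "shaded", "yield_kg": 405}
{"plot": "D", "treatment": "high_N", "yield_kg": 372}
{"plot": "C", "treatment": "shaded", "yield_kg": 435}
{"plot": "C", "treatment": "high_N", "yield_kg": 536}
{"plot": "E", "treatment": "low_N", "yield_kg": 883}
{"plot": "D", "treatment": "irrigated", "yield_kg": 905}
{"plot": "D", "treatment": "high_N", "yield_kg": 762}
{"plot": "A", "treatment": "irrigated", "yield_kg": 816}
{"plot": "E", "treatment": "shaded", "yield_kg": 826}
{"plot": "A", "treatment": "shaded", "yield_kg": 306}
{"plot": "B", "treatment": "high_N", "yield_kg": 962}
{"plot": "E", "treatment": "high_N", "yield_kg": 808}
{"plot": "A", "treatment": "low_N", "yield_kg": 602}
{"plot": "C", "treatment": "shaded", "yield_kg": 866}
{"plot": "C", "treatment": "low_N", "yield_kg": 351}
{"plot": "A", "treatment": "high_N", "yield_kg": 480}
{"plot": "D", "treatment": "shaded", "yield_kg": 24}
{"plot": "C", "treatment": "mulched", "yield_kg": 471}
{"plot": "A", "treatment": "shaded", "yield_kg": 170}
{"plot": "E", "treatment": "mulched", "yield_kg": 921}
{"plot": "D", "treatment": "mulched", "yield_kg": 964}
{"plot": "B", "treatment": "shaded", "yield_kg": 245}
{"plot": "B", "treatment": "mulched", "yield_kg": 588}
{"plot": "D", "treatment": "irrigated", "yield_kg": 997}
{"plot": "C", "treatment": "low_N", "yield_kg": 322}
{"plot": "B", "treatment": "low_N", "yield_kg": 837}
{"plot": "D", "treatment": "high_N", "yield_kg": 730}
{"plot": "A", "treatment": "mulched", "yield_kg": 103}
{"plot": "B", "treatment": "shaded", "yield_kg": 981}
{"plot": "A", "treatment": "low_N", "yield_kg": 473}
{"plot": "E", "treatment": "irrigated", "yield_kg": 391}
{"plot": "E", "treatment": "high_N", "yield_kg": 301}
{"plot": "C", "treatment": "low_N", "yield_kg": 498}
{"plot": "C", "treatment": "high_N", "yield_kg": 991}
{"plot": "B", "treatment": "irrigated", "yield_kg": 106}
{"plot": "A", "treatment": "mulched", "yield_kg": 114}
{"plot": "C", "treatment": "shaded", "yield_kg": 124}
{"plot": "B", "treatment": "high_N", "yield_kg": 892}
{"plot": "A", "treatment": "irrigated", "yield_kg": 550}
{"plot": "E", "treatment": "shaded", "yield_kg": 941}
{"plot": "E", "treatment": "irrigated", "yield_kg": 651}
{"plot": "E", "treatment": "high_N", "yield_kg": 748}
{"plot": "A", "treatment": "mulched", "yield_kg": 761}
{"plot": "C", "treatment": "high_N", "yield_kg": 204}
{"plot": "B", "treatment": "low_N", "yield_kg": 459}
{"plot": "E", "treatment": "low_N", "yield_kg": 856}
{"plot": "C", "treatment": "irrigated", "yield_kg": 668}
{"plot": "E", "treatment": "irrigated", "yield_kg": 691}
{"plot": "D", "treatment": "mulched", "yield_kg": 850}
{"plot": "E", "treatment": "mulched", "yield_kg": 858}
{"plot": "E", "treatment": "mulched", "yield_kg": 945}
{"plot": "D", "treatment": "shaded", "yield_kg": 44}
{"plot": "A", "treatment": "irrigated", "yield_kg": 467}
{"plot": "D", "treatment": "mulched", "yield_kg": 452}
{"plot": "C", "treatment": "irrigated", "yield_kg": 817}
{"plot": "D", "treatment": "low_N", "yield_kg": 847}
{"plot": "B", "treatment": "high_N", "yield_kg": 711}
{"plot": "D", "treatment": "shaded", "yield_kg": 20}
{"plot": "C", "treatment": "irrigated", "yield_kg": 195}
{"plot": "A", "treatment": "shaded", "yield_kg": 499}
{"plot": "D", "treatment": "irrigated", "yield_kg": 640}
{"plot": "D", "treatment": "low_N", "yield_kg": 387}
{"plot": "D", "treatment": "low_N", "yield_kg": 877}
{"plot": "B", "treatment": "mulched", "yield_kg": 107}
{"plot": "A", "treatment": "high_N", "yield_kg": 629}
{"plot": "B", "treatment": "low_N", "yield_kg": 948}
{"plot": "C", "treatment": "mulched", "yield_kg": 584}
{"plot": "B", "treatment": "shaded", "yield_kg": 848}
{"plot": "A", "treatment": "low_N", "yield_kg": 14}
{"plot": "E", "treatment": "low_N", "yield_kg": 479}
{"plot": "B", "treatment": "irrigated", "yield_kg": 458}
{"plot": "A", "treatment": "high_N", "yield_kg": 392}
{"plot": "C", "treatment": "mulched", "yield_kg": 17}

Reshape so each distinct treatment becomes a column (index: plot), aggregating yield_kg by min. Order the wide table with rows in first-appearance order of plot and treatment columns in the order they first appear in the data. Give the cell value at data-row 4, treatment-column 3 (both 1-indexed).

124

With rows in first-appearance order of plot, row 4 is plot=C. treatment columns in first-appearance order: mulched, irrigated, shaded, high_N, low_N; column 3 is shaded.
Long rows with plot=C, treatment=shaded: min(435, 866, 124) = 124.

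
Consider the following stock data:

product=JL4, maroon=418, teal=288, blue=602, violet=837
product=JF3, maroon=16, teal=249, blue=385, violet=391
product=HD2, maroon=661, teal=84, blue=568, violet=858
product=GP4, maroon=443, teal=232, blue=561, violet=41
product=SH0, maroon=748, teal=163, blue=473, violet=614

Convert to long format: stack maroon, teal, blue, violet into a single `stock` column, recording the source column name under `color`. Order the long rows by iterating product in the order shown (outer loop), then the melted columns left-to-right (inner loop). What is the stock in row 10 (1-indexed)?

20 rows total (5 × 4). Row 10: index ⌊(10-1)/4⌋ = 2 into product → HD2; (10-1) mod 4 = 1 into the melted columns → teal.
So row 10 is (HD2, teal, 84); stock = 84.

84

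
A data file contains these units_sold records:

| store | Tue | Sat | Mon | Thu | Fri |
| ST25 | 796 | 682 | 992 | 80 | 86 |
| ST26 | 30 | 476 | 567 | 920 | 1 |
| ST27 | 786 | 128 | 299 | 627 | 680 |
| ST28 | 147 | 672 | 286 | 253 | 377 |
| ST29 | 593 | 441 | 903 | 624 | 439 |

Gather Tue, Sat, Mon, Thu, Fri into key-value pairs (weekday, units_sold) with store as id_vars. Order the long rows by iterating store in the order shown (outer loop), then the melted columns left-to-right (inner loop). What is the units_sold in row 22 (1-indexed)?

441

25 rows total (5 × 5). Row 22: index ⌊(22-1)/5⌋ = 4 into store → ST29; (22-1) mod 5 = 1 into the melted columns → Sat.
So row 22 is (ST29, Sat, 441); units_sold = 441.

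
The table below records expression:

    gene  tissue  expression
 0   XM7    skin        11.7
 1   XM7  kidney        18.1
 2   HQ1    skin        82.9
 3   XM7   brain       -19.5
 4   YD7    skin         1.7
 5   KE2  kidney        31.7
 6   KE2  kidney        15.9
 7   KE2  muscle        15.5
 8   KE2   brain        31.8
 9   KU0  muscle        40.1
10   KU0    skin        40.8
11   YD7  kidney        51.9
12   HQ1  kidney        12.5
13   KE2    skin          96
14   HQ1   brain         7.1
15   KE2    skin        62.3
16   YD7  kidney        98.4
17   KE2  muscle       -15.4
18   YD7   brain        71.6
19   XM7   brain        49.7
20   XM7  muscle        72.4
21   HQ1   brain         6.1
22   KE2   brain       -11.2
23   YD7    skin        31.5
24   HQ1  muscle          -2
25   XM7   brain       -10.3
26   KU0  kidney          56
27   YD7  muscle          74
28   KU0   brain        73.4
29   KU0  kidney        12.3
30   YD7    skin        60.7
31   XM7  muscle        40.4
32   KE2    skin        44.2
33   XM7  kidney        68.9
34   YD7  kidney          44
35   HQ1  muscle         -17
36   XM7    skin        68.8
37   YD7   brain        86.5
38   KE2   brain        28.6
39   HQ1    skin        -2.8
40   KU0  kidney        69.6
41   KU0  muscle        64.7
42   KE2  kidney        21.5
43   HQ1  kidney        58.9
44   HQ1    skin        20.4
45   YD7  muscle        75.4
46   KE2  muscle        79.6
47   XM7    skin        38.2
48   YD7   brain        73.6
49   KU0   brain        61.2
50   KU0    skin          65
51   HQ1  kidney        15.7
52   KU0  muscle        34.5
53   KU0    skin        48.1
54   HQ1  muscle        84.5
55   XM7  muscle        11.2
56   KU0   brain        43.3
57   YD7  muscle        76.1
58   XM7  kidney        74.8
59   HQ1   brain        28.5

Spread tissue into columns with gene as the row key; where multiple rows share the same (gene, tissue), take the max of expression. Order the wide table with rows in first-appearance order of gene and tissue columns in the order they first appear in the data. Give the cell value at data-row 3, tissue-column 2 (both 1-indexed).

98.4

With rows in first-appearance order of gene, row 3 is gene=YD7. tissue columns in first-appearance order: skin, kidney, brain, muscle; column 2 is kidney.
Long rows with gene=YD7, tissue=kidney: max(51.9, 98.4, 44) = 98.4.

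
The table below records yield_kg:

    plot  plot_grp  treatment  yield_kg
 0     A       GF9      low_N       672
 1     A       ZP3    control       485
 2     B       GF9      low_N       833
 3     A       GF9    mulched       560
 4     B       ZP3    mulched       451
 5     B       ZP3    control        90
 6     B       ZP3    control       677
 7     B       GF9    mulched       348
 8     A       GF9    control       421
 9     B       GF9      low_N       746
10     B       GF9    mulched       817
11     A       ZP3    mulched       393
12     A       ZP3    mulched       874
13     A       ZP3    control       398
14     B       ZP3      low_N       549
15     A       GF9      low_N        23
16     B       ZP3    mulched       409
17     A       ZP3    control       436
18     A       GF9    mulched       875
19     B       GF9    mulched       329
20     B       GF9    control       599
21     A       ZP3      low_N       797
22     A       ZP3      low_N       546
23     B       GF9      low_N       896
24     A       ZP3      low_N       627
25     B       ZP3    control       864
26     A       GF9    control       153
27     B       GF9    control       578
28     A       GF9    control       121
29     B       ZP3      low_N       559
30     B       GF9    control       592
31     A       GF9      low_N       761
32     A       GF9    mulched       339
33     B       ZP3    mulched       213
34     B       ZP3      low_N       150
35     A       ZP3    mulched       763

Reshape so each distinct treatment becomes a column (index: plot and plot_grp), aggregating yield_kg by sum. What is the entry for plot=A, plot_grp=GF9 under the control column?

695

Rows with plot=A, plot_grp=GF9 and treatment=control: yield_kg values are 421, 153, 121.
421 + 153 + 121 = 695.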